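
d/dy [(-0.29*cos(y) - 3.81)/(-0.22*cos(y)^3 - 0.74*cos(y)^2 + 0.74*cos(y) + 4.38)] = (0.1276*cos(y)^3 + 2.7292*cos(y)^2 + 5.6388*cos(y) - 1.5492)*sin(y)/(0.0484*cos(y)^6 + 0.3256*cos(y)^5 + 0.222*cos(y)^4 - 3.0224*cos(y)^3 - 5.9348*cos(y)^2 + 6.4824*cos(y) + 19.1844)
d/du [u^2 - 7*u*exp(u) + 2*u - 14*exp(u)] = -7*u*exp(u) + 2*u - 21*exp(u) + 2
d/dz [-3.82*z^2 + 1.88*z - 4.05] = 1.88 - 7.64*z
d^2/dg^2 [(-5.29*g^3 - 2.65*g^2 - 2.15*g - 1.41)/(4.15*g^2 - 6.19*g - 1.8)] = (-2.27373675443232e-13*g^4 - 694.622738*g^3 - 618.12243*g^2 + 18.12411*g - 98.378202)/(71.473375*g^6 - 319.821825*g^5 + 384.033945*g^4 + 40.259141*g^3 - 166.56894*g^2 - 60.1668*g - 5.832)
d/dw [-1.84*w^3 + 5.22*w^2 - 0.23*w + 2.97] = -5.52*w^2 + 10.44*w - 0.23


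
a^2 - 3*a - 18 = (a - 6)*(a + 3)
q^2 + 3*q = q*(q + 3)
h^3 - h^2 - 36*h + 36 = (h - 6)*(h - 1)*(h + 6)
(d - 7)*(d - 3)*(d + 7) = d^3 - 3*d^2 - 49*d + 147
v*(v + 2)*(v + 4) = v^3 + 6*v^2 + 8*v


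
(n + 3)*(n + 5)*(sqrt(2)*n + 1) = sqrt(2)*n^3 + n^2 + 8*sqrt(2)*n^2 + 8*n + 15*sqrt(2)*n + 15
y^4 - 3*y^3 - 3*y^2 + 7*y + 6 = (y - 3)*(y - 2)*(y + 1)^2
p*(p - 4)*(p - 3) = p^3 - 7*p^2 + 12*p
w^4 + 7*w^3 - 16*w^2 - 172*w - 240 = (w - 5)*(w + 2)*(w + 4)*(w + 6)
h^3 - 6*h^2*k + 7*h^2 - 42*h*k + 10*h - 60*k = (h + 2)*(h + 5)*(h - 6*k)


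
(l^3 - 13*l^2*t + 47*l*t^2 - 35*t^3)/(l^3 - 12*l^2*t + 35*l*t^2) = (l - t)/l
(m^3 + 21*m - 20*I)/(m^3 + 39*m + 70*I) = (m^3 + 21*m - 20*I)/(m^3 + 39*m + 70*I)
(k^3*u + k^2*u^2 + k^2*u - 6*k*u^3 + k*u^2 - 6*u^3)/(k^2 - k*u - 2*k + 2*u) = u*(k^3 + k^2*u + k^2 - 6*k*u^2 + k*u - 6*u^2)/(k^2 - k*u - 2*k + 2*u)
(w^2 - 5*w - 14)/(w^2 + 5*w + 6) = (w - 7)/(w + 3)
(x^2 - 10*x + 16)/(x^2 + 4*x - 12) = (x - 8)/(x + 6)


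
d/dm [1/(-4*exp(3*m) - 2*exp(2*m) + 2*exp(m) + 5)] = (12*exp(2*m) + 4*exp(m) - 2)*exp(m)/(4*exp(3*m) + 2*exp(2*m) - 2*exp(m) - 5)^2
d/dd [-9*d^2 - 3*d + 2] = -18*d - 3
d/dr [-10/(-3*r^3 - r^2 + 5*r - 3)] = 10*(-9*r^2 - 2*r + 5)/(3*r^3 + r^2 - 5*r + 3)^2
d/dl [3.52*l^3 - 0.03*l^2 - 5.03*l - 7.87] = 10.56*l^2 - 0.06*l - 5.03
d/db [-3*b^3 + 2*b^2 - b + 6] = -9*b^2 + 4*b - 1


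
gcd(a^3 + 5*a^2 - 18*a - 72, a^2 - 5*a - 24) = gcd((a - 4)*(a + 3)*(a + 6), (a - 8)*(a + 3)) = a + 3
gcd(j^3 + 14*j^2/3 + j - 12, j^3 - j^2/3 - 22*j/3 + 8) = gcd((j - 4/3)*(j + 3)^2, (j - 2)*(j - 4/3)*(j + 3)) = j^2 + 5*j/3 - 4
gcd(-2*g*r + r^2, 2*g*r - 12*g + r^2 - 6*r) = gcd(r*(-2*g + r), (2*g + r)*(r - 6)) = 1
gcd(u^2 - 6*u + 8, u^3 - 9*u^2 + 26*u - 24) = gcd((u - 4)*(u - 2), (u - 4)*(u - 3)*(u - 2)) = u^2 - 6*u + 8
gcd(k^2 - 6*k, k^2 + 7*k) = k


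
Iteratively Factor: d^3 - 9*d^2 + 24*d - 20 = (d - 2)*(d^2 - 7*d + 10) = (d - 5)*(d - 2)*(d - 2)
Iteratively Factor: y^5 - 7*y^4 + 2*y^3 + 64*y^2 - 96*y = (y - 2)*(y^4 - 5*y^3 - 8*y^2 + 48*y) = (y - 4)*(y - 2)*(y^3 - y^2 - 12*y) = y*(y - 4)*(y - 2)*(y^2 - y - 12) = y*(y - 4)^2*(y - 2)*(y + 3)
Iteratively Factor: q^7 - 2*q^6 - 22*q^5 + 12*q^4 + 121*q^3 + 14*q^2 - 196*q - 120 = (q - 5)*(q^6 + 3*q^5 - 7*q^4 - 23*q^3 + 6*q^2 + 44*q + 24) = (q - 5)*(q - 2)*(q^5 + 5*q^4 + 3*q^3 - 17*q^2 - 28*q - 12) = (q - 5)*(q - 2)*(q + 1)*(q^4 + 4*q^3 - q^2 - 16*q - 12) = (q - 5)*(q - 2)*(q + 1)*(q + 3)*(q^3 + q^2 - 4*q - 4) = (q - 5)*(q - 2)^2*(q + 1)*(q + 3)*(q^2 + 3*q + 2) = (q - 5)*(q - 2)^2*(q + 1)*(q + 2)*(q + 3)*(q + 1)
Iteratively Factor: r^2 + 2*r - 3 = (r + 3)*(r - 1)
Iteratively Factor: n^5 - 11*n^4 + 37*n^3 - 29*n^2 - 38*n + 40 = (n + 1)*(n^4 - 12*n^3 + 49*n^2 - 78*n + 40) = (n - 2)*(n + 1)*(n^3 - 10*n^2 + 29*n - 20) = (n - 5)*(n - 2)*(n + 1)*(n^2 - 5*n + 4) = (n - 5)*(n - 4)*(n - 2)*(n + 1)*(n - 1)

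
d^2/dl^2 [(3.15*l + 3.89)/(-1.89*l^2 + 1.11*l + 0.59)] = ((3.15*l + 3.89)*(3.78*l - 1.11)*(7.56*l - 2.22) + (35.721*l + 7.7112)*(-1.89*l^2 + 1.11*l + 0.59))/(-1.89*l^2 + 1.11*l + 0.59)^3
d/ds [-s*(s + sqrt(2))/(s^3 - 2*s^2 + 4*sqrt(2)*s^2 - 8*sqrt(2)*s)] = (s^2 + 2*sqrt(2)*s + 8 + 6*sqrt(2))/(s^4 - 4*s^3 + 8*sqrt(2)*s^3 - 32*sqrt(2)*s^2 + 36*s^2 - 128*s + 32*sqrt(2)*s + 128)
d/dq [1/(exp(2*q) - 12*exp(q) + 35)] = 2*(6 - exp(q))*exp(q)/(exp(2*q) - 12*exp(q) + 35)^2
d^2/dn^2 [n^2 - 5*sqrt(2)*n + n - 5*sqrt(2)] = 2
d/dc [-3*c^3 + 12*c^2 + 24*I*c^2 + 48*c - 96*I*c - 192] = -9*c^2 + c*(24 + 48*I) + 48 - 96*I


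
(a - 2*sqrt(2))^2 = a^2 - 4*sqrt(2)*a + 8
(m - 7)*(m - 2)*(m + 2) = m^3 - 7*m^2 - 4*m + 28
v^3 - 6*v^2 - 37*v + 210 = (v - 7)*(v - 5)*(v + 6)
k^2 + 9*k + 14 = (k + 2)*(k + 7)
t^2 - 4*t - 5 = (t - 5)*(t + 1)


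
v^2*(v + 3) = v^3 + 3*v^2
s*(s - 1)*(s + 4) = s^3 + 3*s^2 - 4*s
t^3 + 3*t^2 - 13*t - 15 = (t - 3)*(t + 1)*(t + 5)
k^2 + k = k*(k + 1)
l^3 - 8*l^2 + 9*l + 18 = (l - 6)*(l - 3)*(l + 1)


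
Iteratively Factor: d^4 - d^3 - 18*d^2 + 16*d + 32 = (d + 4)*(d^3 - 5*d^2 + 2*d + 8) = (d - 2)*(d + 4)*(d^2 - 3*d - 4) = (d - 4)*(d - 2)*(d + 4)*(d + 1)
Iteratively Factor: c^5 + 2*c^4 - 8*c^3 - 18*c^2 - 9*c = (c + 1)*(c^4 + c^3 - 9*c^2 - 9*c) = c*(c + 1)*(c^3 + c^2 - 9*c - 9) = c*(c + 1)*(c + 3)*(c^2 - 2*c - 3) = c*(c + 1)^2*(c + 3)*(c - 3)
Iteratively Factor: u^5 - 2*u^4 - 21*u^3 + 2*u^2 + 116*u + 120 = (u + 2)*(u^4 - 4*u^3 - 13*u^2 + 28*u + 60) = (u + 2)^2*(u^3 - 6*u^2 - u + 30) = (u - 5)*(u + 2)^2*(u^2 - u - 6) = (u - 5)*(u - 3)*(u + 2)^2*(u + 2)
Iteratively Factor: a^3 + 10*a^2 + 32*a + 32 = (a + 4)*(a^2 + 6*a + 8) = (a + 4)^2*(a + 2)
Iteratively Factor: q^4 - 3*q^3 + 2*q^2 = (q - 1)*(q^3 - 2*q^2) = q*(q - 1)*(q^2 - 2*q) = q^2*(q - 1)*(q - 2)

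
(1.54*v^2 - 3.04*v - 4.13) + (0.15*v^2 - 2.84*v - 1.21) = 1.69*v^2 - 5.88*v - 5.34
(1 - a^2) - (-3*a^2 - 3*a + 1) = 2*a^2 + 3*a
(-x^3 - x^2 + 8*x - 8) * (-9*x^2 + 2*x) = 9*x^5 + 7*x^4 - 74*x^3 + 88*x^2 - 16*x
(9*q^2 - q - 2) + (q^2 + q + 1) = 10*q^2 - 1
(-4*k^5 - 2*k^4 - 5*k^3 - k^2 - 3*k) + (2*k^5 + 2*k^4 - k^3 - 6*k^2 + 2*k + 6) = -2*k^5 - 6*k^3 - 7*k^2 - k + 6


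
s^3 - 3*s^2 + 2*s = s*(s - 2)*(s - 1)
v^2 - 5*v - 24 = (v - 8)*(v + 3)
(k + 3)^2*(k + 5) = k^3 + 11*k^2 + 39*k + 45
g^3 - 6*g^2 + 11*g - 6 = (g - 3)*(g - 2)*(g - 1)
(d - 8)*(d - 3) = d^2 - 11*d + 24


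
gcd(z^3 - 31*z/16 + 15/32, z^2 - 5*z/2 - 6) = z + 3/2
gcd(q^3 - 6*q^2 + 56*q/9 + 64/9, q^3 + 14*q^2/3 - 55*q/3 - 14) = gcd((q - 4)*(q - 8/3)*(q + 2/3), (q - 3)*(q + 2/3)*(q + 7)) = q + 2/3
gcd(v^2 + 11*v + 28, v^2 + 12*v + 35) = v + 7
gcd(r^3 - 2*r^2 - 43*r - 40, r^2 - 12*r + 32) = r - 8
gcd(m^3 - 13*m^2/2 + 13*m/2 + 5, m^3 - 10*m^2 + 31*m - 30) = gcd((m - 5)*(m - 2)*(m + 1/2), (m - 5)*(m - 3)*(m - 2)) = m^2 - 7*m + 10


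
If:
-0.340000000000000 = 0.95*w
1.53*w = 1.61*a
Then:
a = -0.34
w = -0.36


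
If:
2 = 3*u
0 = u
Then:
No Solution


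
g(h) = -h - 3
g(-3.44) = 0.44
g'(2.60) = -1.00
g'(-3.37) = -1.00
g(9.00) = -12.00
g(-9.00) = 6.00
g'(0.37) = -1.00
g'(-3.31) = -1.00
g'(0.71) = -1.00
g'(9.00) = -1.00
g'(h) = -1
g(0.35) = -3.35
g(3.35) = -6.35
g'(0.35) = -1.00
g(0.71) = -3.71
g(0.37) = -3.37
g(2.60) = -5.60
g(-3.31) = 0.31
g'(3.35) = -1.00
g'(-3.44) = -1.00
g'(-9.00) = -1.00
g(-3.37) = 0.37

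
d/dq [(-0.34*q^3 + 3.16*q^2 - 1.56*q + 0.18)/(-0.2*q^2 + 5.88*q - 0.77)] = (0.068*q^4 - 3.9984*q^3 + 19.0542*q^2 - 4.7944*q + 0.1428)/(0.04*q^4 - 2.352*q^3 + 34.8824*q^2 - 9.0552*q + 0.5929)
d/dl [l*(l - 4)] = 2*l - 4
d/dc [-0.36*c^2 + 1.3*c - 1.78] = 1.3 - 0.72*c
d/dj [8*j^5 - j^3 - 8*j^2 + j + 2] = 40*j^4 - 3*j^2 - 16*j + 1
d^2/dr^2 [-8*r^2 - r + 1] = -16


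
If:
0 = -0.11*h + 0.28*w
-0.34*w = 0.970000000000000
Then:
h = -7.26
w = -2.85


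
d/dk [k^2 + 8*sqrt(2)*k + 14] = 2*k + 8*sqrt(2)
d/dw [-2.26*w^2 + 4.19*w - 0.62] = 4.19 - 4.52*w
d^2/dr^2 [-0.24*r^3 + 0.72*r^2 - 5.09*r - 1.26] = 1.44 - 1.44*r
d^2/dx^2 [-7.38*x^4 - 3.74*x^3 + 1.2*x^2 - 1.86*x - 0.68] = -88.56*x^2 - 22.44*x + 2.4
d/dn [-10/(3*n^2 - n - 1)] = 10*(6*n - 1)/(-3*n^2 + n + 1)^2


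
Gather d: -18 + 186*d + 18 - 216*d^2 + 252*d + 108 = -216*d^2 + 438*d + 108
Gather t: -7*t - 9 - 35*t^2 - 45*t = -35*t^2 - 52*t - 9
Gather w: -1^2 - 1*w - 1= -w - 2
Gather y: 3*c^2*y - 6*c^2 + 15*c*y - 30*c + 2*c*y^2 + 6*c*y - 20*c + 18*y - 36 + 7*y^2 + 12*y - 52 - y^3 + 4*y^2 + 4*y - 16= -6*c^2 - 50*c - y^3 + y^2*(2*c + 11) + y*(3*c^2 + 21*c + 34) - 104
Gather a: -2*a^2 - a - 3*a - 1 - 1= -2*a^2 - 4*a - 2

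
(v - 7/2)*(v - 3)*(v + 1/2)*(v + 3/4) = v^4 - 21*v^3/4 + 11*v^2/4 + 171*v/16 + 63/16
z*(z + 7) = z^2 + 7*z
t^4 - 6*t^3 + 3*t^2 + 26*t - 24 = (t - 4)*(t - 3)*(t - 1)*(t + 2)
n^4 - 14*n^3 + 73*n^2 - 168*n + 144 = (n - 4)^2*(n - 3)^2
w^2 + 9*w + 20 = (w + 4)*(w + 5)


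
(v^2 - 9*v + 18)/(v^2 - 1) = (v^2 - 9*v + 18)/(v^2 - 1)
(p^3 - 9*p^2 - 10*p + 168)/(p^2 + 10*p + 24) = (p^2 - 13*p + 42)/(p + 6)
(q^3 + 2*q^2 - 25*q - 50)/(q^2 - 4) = (q^2 - 25)/(q - 2)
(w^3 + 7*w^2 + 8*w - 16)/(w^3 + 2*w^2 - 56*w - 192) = (w^2 + 3*w - 4)/(w^2 - 2*w - 48)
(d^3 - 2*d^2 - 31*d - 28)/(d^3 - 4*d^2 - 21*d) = (d^2 + 5*d + 4)/(d*(d + 3))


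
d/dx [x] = 1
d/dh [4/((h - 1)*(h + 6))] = 4*(-2*h - 5)/(h^4 + 10*h^3 + 13*h^2 - 60*h + 36)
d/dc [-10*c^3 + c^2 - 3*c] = -30*c^2 + 2*c - 3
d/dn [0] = 0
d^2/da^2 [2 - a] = 0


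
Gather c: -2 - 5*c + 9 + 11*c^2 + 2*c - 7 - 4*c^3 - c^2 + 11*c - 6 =-4*c^3 + 10*c^2 + 8*c - 6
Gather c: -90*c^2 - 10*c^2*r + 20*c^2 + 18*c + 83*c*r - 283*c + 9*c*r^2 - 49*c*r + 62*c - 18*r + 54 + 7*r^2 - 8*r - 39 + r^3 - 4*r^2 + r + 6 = c^2*(-10*r - 70) + c*(9*r^2 + 34*r - 203) + r^3 + 3*r^2 - 25*r + 21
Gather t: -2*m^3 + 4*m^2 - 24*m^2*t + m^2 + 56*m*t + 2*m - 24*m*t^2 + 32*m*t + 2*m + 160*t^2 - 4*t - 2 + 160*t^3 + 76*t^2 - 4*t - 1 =-2*m^3 + 5*m^2 + 4*m + 160*t^3 + t^2*(236 - 24*m) + t*(-24*m^2 + 88*m - 8) - 3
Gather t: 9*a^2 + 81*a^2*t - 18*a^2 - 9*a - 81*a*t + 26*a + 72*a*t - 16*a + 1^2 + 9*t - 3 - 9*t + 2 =-9*a^2 + a + t*(81*a^2 - 9*a)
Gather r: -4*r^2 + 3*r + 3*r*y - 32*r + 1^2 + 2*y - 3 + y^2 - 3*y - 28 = -4*r^2 + r*(3*y - 29) + y^2 - y - 30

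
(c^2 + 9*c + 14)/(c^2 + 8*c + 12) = (c + 7)/(c + 6)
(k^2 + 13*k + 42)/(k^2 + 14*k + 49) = (k + 6)/(k + 7)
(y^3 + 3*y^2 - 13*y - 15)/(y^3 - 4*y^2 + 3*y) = (y^2 + 6*y + 5)/(y*(y - 1))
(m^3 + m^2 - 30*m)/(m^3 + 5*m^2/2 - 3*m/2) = 2*(m^2 + m - 30)/(2*m^2 + 5*m - 3)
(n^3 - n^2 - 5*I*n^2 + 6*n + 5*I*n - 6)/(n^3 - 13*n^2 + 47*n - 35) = (n^2 - 5*I*n + 6)/(n^2 - 12*n + 35)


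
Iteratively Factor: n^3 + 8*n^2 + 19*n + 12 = (n + 1)*(n^2 + 7*n + 12) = (n + 1)*(n + 3)*(n + 4)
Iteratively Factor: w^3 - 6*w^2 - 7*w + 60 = (w - 5)*(w^2 - w - 12) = (w - 5)*(w + 3)*(w - 4)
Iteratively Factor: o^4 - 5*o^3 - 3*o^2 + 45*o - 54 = (o - 3)*(o^3 - 2*o^2 - 9*o + 18) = (o - 3)*(o - 2)*(o^2 - 9) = (o - 3)*(o - 2)*(o + 3)*(o - 3)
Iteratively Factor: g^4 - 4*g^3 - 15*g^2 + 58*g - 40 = (g - 5)*(g^3 + g^2 - 10*g + 8) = (g - 5)*(g + 4)*(g^2 - 3*g + 2) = (g - 5)*(g - 1)*(g + 4)*(g - 2)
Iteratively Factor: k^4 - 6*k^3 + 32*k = (k - 4)*(k^3 - 2*k^2 - 8*k) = (k - 4)*(k + 2)*(k^2 - 4*k) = k*(k - 4)*(k + 2)*(k - 4)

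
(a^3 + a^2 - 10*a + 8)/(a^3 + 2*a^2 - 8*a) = (a - 1)/a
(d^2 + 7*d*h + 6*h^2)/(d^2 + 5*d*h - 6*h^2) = (d + h)/(d - h)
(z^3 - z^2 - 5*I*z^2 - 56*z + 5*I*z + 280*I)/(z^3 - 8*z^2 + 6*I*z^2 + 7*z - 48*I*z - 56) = (z^2 + z*(7 - 5*I) - 35*I)/(z^2 + 6*I*z + 7)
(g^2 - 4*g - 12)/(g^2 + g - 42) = (g + 2)/(g + 7)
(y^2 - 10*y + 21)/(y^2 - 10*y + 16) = (y^2 - 10*y + 21)/(y^2 - 10*y + 16)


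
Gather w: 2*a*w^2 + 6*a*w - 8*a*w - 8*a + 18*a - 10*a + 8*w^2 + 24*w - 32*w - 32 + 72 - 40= w^2*(2*a + 8) + w*(-2*a - 8)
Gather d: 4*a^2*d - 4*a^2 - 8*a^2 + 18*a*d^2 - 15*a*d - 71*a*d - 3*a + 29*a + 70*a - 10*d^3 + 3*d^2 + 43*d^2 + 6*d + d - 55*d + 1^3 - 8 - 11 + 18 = -12*a^2 + 96*a - 10*d^3 + d^2*(18*a + 46) + d*(4*a^2 - 86*a - 48)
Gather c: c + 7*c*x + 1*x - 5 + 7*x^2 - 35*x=c*(7*x + 1) + 7*x^2 - 34*x - 5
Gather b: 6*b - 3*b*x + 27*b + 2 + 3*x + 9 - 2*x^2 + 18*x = b*(33 - 3*x) - 2*x^2 + 21*x + 11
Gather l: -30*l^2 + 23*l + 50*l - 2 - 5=-30*l^2 + 73*l - 7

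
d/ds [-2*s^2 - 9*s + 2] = -4*s - 9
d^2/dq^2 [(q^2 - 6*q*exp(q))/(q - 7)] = 2*(-3*q^3*exp(q) + 42*q^2*exp(q) - 105*q*exp(q) - 336*exp(q) + 49)/(q^3 - 21*q^2 + 147*q - 343)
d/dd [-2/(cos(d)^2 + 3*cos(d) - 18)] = -2*(2*cos(d) + 3)*sin(d)/(cos(d)^2 + 3*cos(d) - 18)^2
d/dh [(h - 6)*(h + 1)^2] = (h + 1)*(3*h - 11)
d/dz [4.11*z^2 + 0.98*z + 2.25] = 8.22*z + 0.98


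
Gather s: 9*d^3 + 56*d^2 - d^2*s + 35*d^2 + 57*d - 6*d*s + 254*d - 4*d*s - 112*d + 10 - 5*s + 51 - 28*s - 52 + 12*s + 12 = 9*d^3 + 91*d^2 + 199*d + s*(-d^2 - 10*d - 21) + 21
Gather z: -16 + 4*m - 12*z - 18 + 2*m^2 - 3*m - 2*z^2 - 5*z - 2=2*m^2 + m - 2*z^2 - 17*z - 36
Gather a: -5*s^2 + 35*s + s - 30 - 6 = -5*s^2 + 36*s - 36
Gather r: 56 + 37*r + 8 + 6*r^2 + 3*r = 6*r^2 + 40*r + 64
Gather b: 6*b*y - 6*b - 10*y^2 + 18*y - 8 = b*(6*y - 6) - 10*y^2 + 18*y - 8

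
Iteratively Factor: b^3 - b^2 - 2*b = (b - 2)*(b^2 + b) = b*(b - 2)*(b + 1)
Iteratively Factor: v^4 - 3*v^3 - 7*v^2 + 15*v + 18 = (v - 3)*(v^3 - 7*v - 6) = (v - 3)^2*(v^2 + 3*v + 2) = (v - 3)^2*(v + 2)*(v + 1)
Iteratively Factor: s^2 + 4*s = (s)*(s + 4)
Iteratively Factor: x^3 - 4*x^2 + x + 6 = (x + 1)*(x^2 - 5*x + 6) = (x - 2)*(x + 1)*(x - 3)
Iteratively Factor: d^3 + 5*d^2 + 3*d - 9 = (d - 1)*(d^2 + 6*d + 9) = (d - 1)*(d + 3)*(d + 3)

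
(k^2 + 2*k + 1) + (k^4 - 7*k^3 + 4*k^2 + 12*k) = k^4 - 7*k^3 + 5*k^2 + 14*k + 1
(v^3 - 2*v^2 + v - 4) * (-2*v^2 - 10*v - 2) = -2*v^5 - 6*v^4 + 16*v^3 + 2*v^2 + 38*v + 8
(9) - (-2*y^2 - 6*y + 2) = 2*y^2 + 6*y + 7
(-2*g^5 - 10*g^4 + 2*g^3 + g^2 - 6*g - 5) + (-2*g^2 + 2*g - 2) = -2*g^5 - 10*g^4 + 2*g^3 - g^2 - 4*g - 7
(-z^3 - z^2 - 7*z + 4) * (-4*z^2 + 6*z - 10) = 4*z^5 - 2*z^4 + 32*z^3 - 48*z^2 + 94*z - 40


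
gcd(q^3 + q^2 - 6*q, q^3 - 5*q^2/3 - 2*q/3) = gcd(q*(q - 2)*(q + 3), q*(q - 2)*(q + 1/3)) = q^2 - 2*q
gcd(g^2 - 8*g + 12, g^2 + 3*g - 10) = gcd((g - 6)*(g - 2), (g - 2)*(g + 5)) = g - 2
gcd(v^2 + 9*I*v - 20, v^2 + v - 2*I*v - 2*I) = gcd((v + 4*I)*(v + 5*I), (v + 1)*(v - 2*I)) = 1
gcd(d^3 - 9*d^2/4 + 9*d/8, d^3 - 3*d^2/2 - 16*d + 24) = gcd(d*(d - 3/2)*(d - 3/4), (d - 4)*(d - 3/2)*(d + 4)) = d - 3/2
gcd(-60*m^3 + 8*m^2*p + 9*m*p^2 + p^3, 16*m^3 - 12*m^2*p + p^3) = -2*m + p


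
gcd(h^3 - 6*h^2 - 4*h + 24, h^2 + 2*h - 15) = 1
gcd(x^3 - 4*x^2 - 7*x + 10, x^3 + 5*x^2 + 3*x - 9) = x - 1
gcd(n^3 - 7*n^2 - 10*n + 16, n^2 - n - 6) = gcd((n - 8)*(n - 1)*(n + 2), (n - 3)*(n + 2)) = n + 2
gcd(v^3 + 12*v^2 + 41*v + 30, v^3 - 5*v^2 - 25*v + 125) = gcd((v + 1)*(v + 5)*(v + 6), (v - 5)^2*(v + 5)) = v + 5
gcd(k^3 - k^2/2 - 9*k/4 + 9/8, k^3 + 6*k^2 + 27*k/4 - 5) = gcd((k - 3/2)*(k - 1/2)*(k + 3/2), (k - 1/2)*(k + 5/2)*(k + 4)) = k - 1/2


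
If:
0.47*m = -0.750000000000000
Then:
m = -1.60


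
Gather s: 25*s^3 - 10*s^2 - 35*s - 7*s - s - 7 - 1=25*s^3 - 10*s^2 - 43*s - 8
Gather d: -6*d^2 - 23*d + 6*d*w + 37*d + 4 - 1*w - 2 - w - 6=-6*d^2 + d*(6*w + 14) - 2*w - 4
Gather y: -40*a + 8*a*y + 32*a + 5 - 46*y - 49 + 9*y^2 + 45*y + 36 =-8*a + 9*y^2 + y*(8*a - 1) - 8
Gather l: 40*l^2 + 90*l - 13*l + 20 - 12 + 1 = 40*l^2 + 77*l + 9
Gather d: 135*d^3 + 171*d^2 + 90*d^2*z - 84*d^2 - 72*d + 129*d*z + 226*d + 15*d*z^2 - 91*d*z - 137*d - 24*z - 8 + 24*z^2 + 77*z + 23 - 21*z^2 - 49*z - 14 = 135*d^3 + d^2*(90*z + 87) + d*(15*z^2 + 38*z + 17) + 3*z^2 + 4*z + 1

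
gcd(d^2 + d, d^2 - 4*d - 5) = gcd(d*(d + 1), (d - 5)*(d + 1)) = d + 1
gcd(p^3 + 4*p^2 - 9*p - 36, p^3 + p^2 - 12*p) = p^2 + p - 12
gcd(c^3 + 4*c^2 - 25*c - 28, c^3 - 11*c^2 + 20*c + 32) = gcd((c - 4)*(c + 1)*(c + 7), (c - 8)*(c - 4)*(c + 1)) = c^2 - 3*c - 4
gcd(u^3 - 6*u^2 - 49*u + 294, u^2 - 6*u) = u - 6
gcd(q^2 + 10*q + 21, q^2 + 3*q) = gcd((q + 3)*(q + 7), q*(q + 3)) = q + 3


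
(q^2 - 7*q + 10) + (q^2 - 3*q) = 2*q^2 - 10*q + 10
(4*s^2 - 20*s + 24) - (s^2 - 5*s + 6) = 3*s^2 - 15*s + 18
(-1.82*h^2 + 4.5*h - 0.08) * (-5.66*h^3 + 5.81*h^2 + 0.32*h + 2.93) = 10.3012*h^5 - 36.0442*h^4 + 26.0154*h^3 - 4.3574*h^2 + 13.1594*h - 0.2344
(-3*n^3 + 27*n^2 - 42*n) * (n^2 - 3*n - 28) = -3*n^5 + 36*n^4 - 39*n^3 - 630*n^2 + 1176*n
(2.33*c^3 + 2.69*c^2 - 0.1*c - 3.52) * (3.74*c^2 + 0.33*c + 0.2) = 8.7142*c^5 + 10.8295*c^4 + 0.9797*c^3 - 12.6598*c^2 - 1.1816*c - 0.704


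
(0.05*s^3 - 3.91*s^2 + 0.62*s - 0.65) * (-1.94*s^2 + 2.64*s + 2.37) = -0.097*s^5 + 7.7174*s^4 - 11.4067*s^3 - 6.3689*s^2 - 0.2466*s - 1.5405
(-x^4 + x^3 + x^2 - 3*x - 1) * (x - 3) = -x^5 + 4*x^4 - 2*x^3 - 6*x^2 + 8*x + 3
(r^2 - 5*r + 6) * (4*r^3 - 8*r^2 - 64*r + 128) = 4*r^5 - 28*r^4 + 400*r^2 - 1024*r + 768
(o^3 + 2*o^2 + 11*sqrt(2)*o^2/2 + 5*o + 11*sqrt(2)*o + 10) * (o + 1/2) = o^4 + 5*o^3/2 + 11*sqrt(2)*o^3/2 + 6*o^2 + 55*sqrt(2)*o^2/4 + 11*sqrt(2)*o/2 + 25*o/2 + 5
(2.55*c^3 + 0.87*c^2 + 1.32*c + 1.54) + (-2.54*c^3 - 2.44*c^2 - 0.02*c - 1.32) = 0.00999999999999979*c^3 - 1.57*c^2 + 1.3*c + 0.22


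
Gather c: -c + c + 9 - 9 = 0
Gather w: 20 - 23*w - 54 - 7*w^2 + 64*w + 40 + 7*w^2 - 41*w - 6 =0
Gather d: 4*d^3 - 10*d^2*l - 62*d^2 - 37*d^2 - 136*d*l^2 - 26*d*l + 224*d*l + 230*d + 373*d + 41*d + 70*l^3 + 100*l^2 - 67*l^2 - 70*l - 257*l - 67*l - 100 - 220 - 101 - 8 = 4*d^3 + d^2*(-10*l - 99) + d*(-136*l^2 + 198*l + 644) + 70*l^3 + 33*l^2 - 394*l - 429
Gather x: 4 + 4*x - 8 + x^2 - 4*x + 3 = x^2 - 1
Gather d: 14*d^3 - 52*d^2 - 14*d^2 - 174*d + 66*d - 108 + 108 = 14*d^3 - 66*d^2 - 108*d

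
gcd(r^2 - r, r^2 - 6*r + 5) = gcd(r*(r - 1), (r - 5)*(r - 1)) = r - 1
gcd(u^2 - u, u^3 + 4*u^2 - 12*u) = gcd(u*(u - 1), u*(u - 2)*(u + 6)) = u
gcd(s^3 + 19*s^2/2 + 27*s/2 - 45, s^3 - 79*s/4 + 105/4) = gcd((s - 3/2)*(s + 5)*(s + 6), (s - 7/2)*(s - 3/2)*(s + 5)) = s^2 + 7*s/2 - 15/2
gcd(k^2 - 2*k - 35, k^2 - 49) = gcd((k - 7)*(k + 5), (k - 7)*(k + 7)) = k - 7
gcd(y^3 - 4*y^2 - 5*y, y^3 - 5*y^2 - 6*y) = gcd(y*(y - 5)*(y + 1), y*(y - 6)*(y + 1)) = y^2 + y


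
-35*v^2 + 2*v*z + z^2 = (-5*v + z)*(7*v + z)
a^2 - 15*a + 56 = (a - 8)*(a - 7)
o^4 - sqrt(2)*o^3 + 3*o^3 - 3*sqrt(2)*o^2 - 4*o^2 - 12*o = o*(o + 3)*(o - 2*sqrt(2))*(o + sqrt(2))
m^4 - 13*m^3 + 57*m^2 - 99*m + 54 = (m - 6)*(m - 3)^2*(m - 1)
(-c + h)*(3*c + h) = -3*c^2 + 2*c*h + h^2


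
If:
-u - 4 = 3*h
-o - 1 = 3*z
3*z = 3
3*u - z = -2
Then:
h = -11/9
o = -4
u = -1/3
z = 1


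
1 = 1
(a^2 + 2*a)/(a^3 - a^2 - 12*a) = (a + 2)/(a^2 - a - 12)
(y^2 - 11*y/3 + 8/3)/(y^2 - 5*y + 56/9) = 3*(y - 1)/(3*y - 7)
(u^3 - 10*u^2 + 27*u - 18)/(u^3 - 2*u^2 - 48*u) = (-u^3 + 10*u^2 - 27*u + 18)/(u*(-u^2 + 2*u + 48))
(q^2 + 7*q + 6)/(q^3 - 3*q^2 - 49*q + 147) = (q^2 + 7*q + 6)/(q^3 - 3*q^2 - 49*q + 147)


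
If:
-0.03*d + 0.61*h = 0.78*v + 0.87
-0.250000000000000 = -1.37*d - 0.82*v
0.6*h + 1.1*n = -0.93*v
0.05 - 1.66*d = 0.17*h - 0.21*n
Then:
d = -0.68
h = 3.23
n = -2.98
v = 1.44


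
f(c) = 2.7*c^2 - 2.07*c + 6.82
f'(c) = 5.4*c - 2.07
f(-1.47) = 15.70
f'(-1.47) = -10.01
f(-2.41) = 27.49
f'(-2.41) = -15.08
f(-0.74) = 9.83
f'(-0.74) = -6.07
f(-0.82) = 10.33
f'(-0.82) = -6.50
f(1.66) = 10.82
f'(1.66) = 6.89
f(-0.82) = 10.33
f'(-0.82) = -6.50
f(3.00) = 24.91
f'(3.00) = 14.13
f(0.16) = 6.56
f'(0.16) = -1.21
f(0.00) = 6.82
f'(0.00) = -2.07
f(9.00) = 206.89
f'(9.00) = 46.53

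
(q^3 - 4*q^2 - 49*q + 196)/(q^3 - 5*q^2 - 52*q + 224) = (q - 7)/(q - 8)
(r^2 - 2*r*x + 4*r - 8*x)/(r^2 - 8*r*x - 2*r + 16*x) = (r^2 - 2*r*x + 4*r - 8*x)/(r^2 - 8*r*x - 2*r + 16*x)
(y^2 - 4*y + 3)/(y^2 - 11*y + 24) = (y - 1)/(y - 8)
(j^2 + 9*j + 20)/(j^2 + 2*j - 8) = (j + 5)/(j - 2)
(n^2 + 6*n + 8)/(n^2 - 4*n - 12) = (n + 4)/(n - 6)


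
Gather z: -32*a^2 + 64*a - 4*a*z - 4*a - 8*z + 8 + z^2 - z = -32*a^2 + 60*a + z^2 + z*(-4*a - 9) + 8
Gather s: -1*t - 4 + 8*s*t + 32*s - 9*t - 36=s*(8*t + 32) - 10*t - 40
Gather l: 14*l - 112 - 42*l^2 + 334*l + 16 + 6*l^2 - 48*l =-36*l^2 + 300*l - 96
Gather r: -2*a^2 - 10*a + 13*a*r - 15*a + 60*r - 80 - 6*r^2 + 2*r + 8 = -2*a^2 - 25*a - 6*r^2 + r*(13*a + 62) - 72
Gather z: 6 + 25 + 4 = 35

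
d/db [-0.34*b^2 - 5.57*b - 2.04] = -0.68*b - 5.57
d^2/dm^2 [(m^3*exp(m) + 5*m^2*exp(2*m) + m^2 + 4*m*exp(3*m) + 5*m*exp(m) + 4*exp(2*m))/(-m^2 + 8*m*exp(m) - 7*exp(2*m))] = (-m^7 - 28*m^6*exp(m) - 2*m^6 + 126*m^5*exp(2*m) + 48*m^5*exp(m) - 13*m^5 + 116*m^4*exp(3*m) + 180*m^4*exp(2*m) - 92*m^4*exp(m) + 26*m^4 - 1409*m^3*exp(4*m) - 1376*m^3*exp(3*m) + 272*m^3*exp(2*m) + 184*m^3*exp(m) - 26*m^3 + 672*m^2*exp(5*m) + 1638*m^2*exp(4*m) - 74*m^2*exp(3*m) - 948*m^2*exp(2*m) + 18*m^2*exp(m) - 196*m*exp(6*m) + 1344*m*exp(5*m) - 595*m*exp(4*m) + 1240*m*exp(3*m) + 402*m*exp(2*m) - 392*exp(6*m) - 938*exp(5*m) + 938*exp(4*m) - 1114*exp(3*m))*exp(m)/(m^6 - 24*m^5*exp(m) + 213*m^4*exp(2*m) - 848*m^3*exp(3*m) + 1491*m^2*exp(4*m) - 1176*m*exp(5*m) + 343*exp(6*m))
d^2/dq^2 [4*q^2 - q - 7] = 8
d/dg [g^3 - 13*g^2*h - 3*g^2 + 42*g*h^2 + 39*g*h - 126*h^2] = 3*g^2 - 26*g*h - 6*g + 42*h^2 + 39*h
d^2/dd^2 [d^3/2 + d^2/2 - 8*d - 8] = 3*d + 1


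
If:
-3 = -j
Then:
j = 3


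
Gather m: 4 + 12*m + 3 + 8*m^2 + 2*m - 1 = 8*m^2 + 14*m + 6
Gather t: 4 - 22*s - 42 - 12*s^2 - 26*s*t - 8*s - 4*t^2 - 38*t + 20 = -12*s^2 - 30*s - 4*t^2 + t*(-26*s - 38) - 18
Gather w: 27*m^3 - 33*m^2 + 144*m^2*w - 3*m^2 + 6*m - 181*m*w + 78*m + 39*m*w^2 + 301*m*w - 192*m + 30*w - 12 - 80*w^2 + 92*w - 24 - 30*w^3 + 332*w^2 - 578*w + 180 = 27*m^3 - 36*m^2 - 108*m - 30*w^3 + w^2*(39*m + 252) + w*(144*m^2 + 120*m - 456) + 144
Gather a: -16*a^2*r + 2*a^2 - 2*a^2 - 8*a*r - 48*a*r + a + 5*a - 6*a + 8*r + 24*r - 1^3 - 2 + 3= -16*a^2*r - 56*a*r + 32*r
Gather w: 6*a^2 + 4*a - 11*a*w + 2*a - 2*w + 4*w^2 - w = 6*a^2 + 6*a + 4*w^2 + w*(-11*a - 3)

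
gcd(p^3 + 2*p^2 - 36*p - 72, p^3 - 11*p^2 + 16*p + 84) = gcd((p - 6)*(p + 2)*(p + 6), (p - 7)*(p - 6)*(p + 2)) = p^2 - 4*p - 12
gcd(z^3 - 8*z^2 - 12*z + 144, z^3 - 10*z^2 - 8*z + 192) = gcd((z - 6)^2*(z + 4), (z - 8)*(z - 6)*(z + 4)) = z^2 - 2*z - 24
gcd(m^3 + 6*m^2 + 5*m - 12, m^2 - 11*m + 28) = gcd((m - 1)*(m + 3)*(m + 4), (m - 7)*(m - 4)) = 1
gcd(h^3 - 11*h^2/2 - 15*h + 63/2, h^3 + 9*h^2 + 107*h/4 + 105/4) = h + 3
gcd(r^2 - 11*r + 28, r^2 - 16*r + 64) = 1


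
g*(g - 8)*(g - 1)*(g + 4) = g^4 - 5*g^3 - 28*g^2 + 32*g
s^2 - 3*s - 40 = (s - 8)*(s + 5)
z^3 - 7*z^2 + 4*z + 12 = (z - 6)*(z - 2)*(z + 1)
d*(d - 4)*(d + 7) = d^3 + 3*d^2 - 28*d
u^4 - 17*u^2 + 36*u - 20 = (u - 2)^2*(u - 1)*(u + 5)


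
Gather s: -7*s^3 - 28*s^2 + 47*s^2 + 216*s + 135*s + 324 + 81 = -7*s^3 + 19*s^2 + 351*s + 405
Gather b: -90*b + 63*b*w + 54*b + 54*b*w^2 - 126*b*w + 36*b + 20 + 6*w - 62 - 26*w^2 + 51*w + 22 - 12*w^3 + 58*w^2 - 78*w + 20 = b*(54*w^2 - 63*w) - 12*w^3 + 32*w^2 - 21*w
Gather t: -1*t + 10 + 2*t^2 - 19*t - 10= 2*t^2 - 20*t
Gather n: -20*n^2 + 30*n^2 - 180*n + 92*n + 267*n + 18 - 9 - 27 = 10*n^2 + 179*n - 18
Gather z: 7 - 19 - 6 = -18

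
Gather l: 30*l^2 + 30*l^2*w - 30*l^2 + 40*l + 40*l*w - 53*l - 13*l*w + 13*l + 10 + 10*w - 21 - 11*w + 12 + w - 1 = 30*l^2*w + 27*l*w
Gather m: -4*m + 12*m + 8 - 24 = 8*m - 16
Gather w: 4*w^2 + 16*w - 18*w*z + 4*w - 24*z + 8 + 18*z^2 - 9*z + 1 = 4*w^2 + w*(20 - 18*z) + 18*z^2 - 33*z + 9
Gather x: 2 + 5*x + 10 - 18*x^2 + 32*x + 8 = -18*x^2 + 37*x + 20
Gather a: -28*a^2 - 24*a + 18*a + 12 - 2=-28*a^2 - 6*a + 10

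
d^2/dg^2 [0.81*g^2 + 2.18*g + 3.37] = 1.62000000000000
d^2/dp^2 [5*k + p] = 0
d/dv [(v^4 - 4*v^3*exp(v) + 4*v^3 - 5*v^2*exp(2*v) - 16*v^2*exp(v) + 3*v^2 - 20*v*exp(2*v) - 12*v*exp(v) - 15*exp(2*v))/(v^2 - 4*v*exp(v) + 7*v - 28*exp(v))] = (2*(v^2 - 4*v*exp(v) + 7*v - 28*exp(v))*(-2*v^3*exp(v) + 2*v^3 - 5*v^2*exp(2*v) - 14*v^2*exp(v) + 6*v^2 - 25*v*exp(2*v) - 22*v*exp(v) + 3*v - 25*exp(2*v) - 6*exp(v)) - (4*v*exp(v) - 2*v + 32*exp(v) - 7)*(-v^4 + 4*v^3*exp(v) - 4*v^3 + 5*v^2*exp(2*v) + 16*v^2*exp(v) - 3*v^2 + 20*v*exp(2*v) + 12*v*exp(v) + 15*exp(2*v)))/(v^2 - 4*v*exp(v) + 7*v - 28*exp(v))^2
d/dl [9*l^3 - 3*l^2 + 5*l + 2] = 27*l^2 - 6*l + 5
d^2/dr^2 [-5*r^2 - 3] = -10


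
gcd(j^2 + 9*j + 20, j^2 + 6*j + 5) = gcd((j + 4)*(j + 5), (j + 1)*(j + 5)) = j + 5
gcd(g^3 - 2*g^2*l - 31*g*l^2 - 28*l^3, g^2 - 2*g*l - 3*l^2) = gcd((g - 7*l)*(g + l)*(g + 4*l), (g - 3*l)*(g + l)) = g + l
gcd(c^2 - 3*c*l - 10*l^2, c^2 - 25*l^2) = c - 5*l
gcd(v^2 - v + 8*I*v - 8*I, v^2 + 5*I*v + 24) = v + 8*I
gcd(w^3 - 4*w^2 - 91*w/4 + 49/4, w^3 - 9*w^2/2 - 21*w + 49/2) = w^2 - 7*w/2 - 49/2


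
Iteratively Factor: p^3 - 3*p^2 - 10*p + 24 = (p + 3)*(p^2 - 6*p + 8) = (p - 2)*(p + 3)*(p - 4)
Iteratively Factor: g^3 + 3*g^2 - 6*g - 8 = (g + 1)*(g^2 + 2*g - 8) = (g - 2)*(g + 1)*(g + 4)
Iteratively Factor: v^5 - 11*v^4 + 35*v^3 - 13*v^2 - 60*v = (v - 3)*(v^4 - 8*v^3 + 11*v^2 + 20*v) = (v - 4)*(v - 3)*(v^3 - 4*v^2 - 5*v) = v*(v - 4)*(v - 3)*(v^2 - 4*v - 5) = v*(v - 5)*(v - 4)*(v - 3)*(v + 1)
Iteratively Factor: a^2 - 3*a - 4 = (a + 1)*(a - 4)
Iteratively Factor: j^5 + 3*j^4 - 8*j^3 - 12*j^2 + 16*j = (j + 4)*(j^4 - j^3 - 4*j^2 + 4*j) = (j - 1)*(j + 4)*(j^3 - 4*j) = j*(j - 1)*(j + 4)*(j^2 - 4) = j*(j - 2)*(j - 1)*(j + 4)*(j + 2)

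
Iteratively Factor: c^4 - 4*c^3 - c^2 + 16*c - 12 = (c - 1)*(c^3 - 3*c^2 - 4*c + 12) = (c - 2)*(c - 1)*(c^2 - c - 6) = (c - 2)*(c - 1)*(c + 2)*(c - 3)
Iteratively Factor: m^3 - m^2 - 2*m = (m + 1)*(m^2 - 2*m) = m*(m + 1)*(m - 2)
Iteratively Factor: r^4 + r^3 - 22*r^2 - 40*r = (r + 4)*(r^3 - 3*r^2 - 10*r) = r*(r + 4)*(r^2 - 3*r - 10) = r*(r - 5)*(r + 4)*(r + 2)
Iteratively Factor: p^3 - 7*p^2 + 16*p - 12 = (p - 3)*(p^2 - 4*p + 4) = (p - 3)*(p - 2)*(p - 2)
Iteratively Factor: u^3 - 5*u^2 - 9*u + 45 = (u + 3)*(u^2 - 8*u + 15) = (u - 3)*(u + 3)*(u - 5)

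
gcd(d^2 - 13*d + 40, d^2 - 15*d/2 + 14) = 1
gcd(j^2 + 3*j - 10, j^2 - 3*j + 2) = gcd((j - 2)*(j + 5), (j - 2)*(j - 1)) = j - 2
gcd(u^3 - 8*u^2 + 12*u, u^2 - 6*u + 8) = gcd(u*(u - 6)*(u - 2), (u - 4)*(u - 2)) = u - 2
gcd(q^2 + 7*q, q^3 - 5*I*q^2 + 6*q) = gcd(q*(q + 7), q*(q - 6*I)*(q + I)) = q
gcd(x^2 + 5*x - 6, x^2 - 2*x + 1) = x - 1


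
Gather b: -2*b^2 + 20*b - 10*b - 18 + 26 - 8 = -2*b^2 + 10*b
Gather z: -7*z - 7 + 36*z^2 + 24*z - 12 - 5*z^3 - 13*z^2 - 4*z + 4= -5*z^3 + 23*z^2 + 13*z - 15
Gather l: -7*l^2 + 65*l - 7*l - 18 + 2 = -7*l^2 + 58*l - 16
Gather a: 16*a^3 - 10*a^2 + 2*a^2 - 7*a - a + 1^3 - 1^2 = 16*a^3 - 8*a^2 - 8*a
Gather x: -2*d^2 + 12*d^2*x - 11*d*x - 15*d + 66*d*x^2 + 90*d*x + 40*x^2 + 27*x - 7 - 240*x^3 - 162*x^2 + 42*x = -2*d^2 - 15*d - 240*x^3 + x^2*(66*d - 122) + x*(12*d^2 + 79*d + 69) - 7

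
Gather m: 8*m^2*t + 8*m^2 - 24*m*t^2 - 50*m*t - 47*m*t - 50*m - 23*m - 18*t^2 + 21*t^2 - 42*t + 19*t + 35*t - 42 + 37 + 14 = m^2*(8*t + 8) + m*(-24*t^2 - 97*t - 73) + 3*t^2 + 12*t + 9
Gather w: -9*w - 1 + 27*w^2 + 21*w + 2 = 27*w^2 + 12*w + 1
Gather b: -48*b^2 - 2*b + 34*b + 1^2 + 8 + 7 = -48*b^2 + 32*b + 16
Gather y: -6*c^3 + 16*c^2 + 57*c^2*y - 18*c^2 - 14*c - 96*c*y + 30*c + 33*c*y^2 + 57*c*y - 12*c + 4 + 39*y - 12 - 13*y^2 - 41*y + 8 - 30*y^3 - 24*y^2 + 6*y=-6*c^3 - 2*c^2 + 4*c - 30*y^3 + y^2*(33*c - 37) + y*(57*c^2 - 39*c + 4)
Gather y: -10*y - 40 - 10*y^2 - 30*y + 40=-10*y^2 - 40*y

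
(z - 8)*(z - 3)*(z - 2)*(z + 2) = z^4 - 11*z^3 + 20*z^2 + 44*z - 96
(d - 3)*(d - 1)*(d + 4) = d^3 - 13*d + 12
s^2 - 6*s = s*(s - 6)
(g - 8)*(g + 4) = g^2 - 4*g - 32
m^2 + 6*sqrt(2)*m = m*(m + 6*sqrt(2))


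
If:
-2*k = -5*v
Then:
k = 5*v/2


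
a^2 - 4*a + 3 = (a - 3)*(a - 1)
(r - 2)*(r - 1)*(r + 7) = r^3 + 4*r^2 - 19*r + 14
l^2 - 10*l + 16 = (l - 8)*(l - 2)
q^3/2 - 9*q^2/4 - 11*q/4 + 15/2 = (q/2 + 1)*(q - 5)*(q - 3/2)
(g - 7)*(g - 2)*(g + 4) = g^3 - 5*g^2 - 22*g + 56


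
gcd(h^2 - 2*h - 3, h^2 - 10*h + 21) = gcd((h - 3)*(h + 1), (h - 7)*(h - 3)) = h - 3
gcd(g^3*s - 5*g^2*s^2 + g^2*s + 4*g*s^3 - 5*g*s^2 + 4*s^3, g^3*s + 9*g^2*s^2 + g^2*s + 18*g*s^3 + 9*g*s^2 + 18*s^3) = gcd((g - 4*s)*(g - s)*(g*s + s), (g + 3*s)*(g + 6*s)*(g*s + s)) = g*s + s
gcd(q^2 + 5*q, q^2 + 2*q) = q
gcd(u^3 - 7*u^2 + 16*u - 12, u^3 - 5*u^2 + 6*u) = u^2 - 5*u + 6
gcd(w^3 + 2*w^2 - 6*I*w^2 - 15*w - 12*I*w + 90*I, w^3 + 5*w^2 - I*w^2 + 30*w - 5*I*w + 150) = w^2 + w*(5 - 6*I) - 30*I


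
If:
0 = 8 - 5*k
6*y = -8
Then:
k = 8/5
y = -4/3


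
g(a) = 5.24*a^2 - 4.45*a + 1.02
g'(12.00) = 121.31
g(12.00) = 702.18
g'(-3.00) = -35.89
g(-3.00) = 61.53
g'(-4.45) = -51.09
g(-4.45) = 124.59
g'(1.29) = 9.07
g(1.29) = 4.00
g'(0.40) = -0.26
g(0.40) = 0.08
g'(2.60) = 22.80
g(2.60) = 24.87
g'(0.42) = -0.05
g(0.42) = 0.08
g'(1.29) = 9.07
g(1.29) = 4.00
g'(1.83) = 14.73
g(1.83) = 10.42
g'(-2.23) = -27.82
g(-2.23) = 37.00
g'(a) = 10.48*a - 4.45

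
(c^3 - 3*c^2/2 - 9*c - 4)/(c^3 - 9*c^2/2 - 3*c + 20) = (2*c + 1)/(2*c - 5)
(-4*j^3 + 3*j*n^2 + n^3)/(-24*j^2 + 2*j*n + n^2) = (-4*j^3 + 3*j*n^2 + n^3)/(-24*j^2 + 2*j*n + n^2)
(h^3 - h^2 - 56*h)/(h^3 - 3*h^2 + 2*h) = (h^2 - h - 56)/(h^2 - 3*h + 2)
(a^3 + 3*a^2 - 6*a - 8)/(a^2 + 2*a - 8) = a + 1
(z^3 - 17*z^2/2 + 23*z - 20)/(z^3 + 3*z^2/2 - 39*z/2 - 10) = (2*z^2 - 9*z + 10)/(2*z^2 + 11*z + 5)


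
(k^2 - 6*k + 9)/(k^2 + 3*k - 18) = (k - 3)/(k + 6)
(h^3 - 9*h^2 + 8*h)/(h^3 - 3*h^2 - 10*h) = (-h^2 + 9*h - 8)/(-h^2 + 3*h + 10)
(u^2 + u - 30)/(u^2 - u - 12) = (-u^2 - u + 30)/(-u^2 + u + 12)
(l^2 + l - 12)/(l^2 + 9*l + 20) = (l - 3)/(l + 5)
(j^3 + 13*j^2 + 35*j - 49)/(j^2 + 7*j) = j + 6 - 7/j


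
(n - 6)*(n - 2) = n^2 - 8*n + 12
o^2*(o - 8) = o^3 - 8*o^2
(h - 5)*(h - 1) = h^2 - 6*h + 5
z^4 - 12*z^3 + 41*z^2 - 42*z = z*(z - 7)*(z - 3)*(z - 2)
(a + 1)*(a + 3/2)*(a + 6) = a^3 + 17*a^2/2 + 33*a/2 + 9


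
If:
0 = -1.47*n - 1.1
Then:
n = -0.75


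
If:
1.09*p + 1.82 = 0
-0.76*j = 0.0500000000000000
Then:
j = -0.07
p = -1.67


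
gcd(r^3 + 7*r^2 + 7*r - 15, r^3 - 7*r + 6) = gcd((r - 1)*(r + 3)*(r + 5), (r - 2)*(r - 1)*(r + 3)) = r^2 + 2*r - 3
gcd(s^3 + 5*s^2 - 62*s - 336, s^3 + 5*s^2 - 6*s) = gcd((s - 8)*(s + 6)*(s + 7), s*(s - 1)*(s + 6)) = s + 6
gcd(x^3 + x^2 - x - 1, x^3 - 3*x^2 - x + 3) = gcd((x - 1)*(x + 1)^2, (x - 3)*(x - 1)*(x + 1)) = x^2 - 1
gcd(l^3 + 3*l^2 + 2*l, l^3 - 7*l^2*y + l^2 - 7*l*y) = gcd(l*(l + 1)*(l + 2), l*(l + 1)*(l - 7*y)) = l^2 + l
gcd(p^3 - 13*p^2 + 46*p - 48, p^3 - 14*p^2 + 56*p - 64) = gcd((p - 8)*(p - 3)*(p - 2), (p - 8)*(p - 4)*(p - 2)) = p^2 - 10*p + 16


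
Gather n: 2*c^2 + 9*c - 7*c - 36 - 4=2*c^2 + 2*c - 40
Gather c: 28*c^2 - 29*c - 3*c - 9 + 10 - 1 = 28*c^2 - 32*c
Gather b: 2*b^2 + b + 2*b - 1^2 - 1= 2*b^2 + 3*b - 2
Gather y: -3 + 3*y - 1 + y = 4*y - 4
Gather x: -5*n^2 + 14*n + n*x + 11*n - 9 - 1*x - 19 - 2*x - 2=-5*n^2 + 25*n + x*(n - 3) - 30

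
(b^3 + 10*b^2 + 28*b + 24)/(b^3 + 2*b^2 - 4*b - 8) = (b + 6)/(b - 2)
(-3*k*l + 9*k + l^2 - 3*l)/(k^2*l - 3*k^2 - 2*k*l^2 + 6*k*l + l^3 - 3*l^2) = (-3*k + l)/(k^2 - 2*k*l + l^2)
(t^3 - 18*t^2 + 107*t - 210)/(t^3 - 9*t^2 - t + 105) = (t - 6)/(t + 3)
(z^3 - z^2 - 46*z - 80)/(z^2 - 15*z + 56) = (z^2 + 7*z + 10)/(z - 7)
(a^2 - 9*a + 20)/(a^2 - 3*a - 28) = (-a^2 + 9*a - 20)/(-a^2 + 3*a + 28)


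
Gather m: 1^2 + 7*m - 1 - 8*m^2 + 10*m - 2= -8*m^2 + 17*m - 2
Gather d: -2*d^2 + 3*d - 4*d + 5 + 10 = -2*d^2 - d + 15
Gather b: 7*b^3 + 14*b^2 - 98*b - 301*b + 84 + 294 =7*b^3 + 14*b^2 - 399*b + 378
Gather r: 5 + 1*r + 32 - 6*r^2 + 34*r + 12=-6*r^2 + 35*r + 49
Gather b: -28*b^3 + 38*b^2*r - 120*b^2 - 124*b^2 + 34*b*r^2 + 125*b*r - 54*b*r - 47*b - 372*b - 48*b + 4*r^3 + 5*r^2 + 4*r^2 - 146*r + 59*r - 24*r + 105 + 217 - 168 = -28*b^3 + b^2*(38*r - 244) + b*(34*r^2 + 71*r - 467) + 4*r^3 + 9*r^2 - 111*r + 154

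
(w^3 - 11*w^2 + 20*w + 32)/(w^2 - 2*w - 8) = (w^2 - 7*w - 8)/(w + 2)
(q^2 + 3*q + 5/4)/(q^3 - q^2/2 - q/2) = (q + 5/2)/(q*(q - 1))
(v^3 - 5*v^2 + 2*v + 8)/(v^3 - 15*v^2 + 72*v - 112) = (v^2 - v - 2)/(v^2 - 11*v + 28)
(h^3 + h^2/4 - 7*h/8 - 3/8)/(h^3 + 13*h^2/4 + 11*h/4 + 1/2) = (8*h^3 + 2*h^2 - 7*h - 3)/(2*(4*h^3 + 13*h^2 + 11*h + 2))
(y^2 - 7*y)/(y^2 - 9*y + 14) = y/(y - 2)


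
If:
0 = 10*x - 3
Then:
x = 3/10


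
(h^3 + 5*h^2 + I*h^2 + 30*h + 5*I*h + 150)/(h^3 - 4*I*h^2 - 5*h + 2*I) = (h^3 + h^2*(5 + I) + 5*h*(6 + I) + 150)/(h^3 - 4*I*h^2 - 5*h + 2*I)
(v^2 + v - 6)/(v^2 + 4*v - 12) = (v + 3)/(v + 6)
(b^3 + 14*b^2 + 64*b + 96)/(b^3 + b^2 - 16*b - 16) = (b^2 + 10*b + 24)/(b^2 - 3*b - 4)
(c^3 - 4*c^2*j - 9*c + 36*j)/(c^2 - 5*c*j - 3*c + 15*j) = (c^2 - 4*c*j + 3*c - 12*j)/(c - 5*j)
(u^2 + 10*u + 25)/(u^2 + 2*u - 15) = (u + 5)/(u - 3)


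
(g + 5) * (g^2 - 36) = g^3 + 5*g^2 - 36*g - 180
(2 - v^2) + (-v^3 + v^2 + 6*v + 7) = -v^3 + 6*v + 9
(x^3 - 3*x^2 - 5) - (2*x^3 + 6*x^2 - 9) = -x^3 - 9*x^2 + 4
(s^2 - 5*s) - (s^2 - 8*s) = 3*s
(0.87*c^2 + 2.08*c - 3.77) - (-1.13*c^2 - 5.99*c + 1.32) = 2.0*c^2 + 8.07*c - 5.09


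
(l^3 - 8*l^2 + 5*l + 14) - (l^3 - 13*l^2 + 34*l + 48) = 5*l^2 - 29*l - 34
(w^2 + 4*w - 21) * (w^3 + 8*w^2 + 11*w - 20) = w^5 + 12*w^4 + 22*w^3 - 144*w^2 - 311*w + 420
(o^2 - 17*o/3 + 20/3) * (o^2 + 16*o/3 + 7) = o^4 - o^3/3 - 149*o^2/9 - 37*o/9 + 140/3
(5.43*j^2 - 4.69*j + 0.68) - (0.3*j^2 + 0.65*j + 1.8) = 5.13*j^2 - 5.34*j - 1.12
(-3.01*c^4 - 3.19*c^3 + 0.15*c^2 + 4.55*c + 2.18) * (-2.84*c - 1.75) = 8.5484*c^5 + 14.3271*c^4 + 5.1565*c^3 - 13.1845*c^2 - 14.1537*c - 3.815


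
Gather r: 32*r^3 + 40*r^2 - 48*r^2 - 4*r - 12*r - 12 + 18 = 32*r^3 - 8*r^2 - 16*r + 6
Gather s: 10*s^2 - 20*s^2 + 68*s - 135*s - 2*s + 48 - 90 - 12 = -10*s^2 - 69*s - 54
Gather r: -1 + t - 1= t - 2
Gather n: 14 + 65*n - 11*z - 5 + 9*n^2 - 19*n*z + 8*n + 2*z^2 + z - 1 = 9*n^2 + n*(73 - 19*z) + 2*z^2 - 10*z + 8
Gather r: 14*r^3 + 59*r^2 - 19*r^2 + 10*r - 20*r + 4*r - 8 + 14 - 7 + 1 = 14*r^3 + 40*r^2 - 6*r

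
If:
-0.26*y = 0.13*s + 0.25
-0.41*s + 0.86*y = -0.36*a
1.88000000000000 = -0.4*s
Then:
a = -8.67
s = -4.70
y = 1.39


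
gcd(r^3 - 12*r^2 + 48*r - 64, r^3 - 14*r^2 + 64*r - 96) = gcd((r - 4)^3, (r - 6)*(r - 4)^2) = r^2 - 8*r + 16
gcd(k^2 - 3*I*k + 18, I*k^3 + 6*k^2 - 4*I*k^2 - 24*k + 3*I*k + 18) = k - 6*I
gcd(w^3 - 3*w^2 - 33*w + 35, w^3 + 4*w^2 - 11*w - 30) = w + 5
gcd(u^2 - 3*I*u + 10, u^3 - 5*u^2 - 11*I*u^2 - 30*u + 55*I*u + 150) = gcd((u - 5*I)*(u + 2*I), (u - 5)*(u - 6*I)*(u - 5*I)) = u - 5*I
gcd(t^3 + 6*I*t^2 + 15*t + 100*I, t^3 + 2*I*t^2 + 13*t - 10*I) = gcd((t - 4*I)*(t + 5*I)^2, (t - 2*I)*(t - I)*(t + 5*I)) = t + 5*I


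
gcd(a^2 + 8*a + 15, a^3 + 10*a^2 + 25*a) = a + 5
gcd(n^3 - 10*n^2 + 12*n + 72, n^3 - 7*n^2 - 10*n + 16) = n + 2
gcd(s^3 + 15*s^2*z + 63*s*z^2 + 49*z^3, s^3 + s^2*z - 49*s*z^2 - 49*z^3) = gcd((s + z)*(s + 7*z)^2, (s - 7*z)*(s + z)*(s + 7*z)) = s^2 + 8*s*z + 7*z^2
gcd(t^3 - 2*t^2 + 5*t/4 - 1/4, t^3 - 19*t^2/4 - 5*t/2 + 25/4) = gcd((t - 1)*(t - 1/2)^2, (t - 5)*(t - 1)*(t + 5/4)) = t - 1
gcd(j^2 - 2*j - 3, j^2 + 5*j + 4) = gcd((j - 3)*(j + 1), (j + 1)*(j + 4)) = j + 1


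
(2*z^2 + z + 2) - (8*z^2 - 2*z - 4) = -6*z^2 + 3*z + 6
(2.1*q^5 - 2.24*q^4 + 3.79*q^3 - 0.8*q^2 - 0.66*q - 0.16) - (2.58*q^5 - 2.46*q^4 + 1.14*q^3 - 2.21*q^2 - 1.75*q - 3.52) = -0.48*q^5 + 0.22*q^4 + 2.65*q^3 + 1.41*q^2 + 1.09*q + 3.36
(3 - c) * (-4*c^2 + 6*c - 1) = 4*c^3 - 18*c^2 + 19*c - 3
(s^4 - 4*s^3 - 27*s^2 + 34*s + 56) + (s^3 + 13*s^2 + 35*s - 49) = s^4 - 3*s^3 - 14*s^2 + 69*s + 7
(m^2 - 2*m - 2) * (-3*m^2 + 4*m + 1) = -3*m^4 + 10*m^3 - m^2 - 10*m - 2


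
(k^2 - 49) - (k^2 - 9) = -40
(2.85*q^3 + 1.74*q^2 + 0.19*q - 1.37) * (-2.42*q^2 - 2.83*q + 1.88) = -6.897*q^5 - 12.2763*q^4 - 0.0260000000000007*q^3 + 6.0489*q^2 + 4.2343*q - 2.5756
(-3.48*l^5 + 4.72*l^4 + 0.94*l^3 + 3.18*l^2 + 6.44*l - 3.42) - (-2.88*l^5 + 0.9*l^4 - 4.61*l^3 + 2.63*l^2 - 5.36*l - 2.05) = -0.6*l^5 + 3.82*l^4 + 5.55*l^3 + 0.55*l^2 + 11.8*l - 1.37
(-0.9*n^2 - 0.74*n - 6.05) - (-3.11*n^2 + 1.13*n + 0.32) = 2.21*n^2 - 1.87*n - 6.37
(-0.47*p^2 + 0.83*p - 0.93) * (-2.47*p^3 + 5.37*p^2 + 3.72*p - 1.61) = 1.1609*p^5 - 4.574*p^4 + 5.0058*p^3 - 1.1498*p^2 - 4.7959*p + 1.4973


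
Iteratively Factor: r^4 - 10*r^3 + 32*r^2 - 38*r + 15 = (r - 3)*(r^3 - 7*r^2 + 11*r - 5) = (r - 5)*(r - 3)*(r^2 - 2*r + 1) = (r - 5)*(r - 3)*(r - 1)*(r - 1)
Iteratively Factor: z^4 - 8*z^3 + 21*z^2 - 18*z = (z)*(z^3 - 8*z^2 + 21*z - 18) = z*(z - 3)*(z^2 - 5*z + 6) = z*(z - 3)*(z - 2)*(z - 3)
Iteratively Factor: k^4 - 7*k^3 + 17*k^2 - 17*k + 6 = (k - 1)*(k^3 - 6*k^2 + 11*k - 6) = (k - 2)*(k - 1)*(k^2 - 4*k + 3) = (k - 3)*(k - 2)*(k - 1)*(k - 1)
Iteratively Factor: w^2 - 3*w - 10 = (w + 2)*(w - 5)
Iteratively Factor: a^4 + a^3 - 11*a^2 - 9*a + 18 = (a - 3)*(a^3 + 4*a^2 + a - 6) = (a - 3)*(a + 2)*(a^2 + 2*a - 3) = (a - 3)*(a - 1)*(a + 2)*(a + 3)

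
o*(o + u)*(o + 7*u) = o^3 + 8*o^2*u + 7*o*u^2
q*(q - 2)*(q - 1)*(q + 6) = q^4 + 3*q^3 - 16*q^2 + 12*q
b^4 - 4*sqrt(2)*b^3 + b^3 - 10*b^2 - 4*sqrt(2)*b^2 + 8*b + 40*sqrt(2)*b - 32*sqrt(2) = (b - 2)*(b - 1)*(b + 4)*(b - 4*sqrt(2))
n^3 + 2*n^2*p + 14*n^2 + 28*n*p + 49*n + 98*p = (n + 7)^2*(n + 2*p)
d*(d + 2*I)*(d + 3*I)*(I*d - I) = I*d^4 - 5*d^3 - I*d^3 + 5*d^2 - 6*I*d^2 + 6*I*d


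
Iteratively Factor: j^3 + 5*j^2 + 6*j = (j + 2)*(j^2 + 3*j) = (j + 2)*(j + 3)*(j)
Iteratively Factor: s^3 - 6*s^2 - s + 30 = (s + 2)*(s^2 - 8*s + 15) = (s - 5)*(s + 2)*(s - 3)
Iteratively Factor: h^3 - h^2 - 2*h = (h)*(h^2 - h - 2) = h*(h + 1)*(h - 2)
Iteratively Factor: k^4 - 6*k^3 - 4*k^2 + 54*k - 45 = (k - 1)*(k^3 - 5*k^2 - 9*k + 45) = (k - 1)*(k + 3)*(k^2 - 8*k + 15) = (k - 5)*(k - 1)*(k + 3)*(k - 3)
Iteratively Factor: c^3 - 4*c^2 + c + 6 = (c - 3)*(c^2 - c - 2) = (c - 3)*(c + 1)*(c - 2)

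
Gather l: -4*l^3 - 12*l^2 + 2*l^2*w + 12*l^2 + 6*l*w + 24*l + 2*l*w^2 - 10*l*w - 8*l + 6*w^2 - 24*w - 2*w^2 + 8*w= -4*l^3 + 2*l^2*w + l*(2*w^2 - 4*w + 16) + 4*w^2 - 16*w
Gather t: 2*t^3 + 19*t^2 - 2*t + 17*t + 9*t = 2*t^3 + 19*t^2 + 24*t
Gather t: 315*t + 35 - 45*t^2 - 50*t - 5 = -45*t^2 + 265*t + 30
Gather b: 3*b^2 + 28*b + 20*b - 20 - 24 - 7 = 3*b^2 + 48*b - 51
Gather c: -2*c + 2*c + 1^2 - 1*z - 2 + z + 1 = 0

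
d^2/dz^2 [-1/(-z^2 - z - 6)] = 2*(-z^2 - z + (2*z + 1)^2 - 6)/(z^2 + z + 6)^3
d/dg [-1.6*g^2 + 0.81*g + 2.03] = 0.81 - 3.2*g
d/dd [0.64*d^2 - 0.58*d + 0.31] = 1.28*d - 0.58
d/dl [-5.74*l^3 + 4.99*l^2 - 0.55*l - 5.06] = -17.22*l^2 + 9.98*l - 0.55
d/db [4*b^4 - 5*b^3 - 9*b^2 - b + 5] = 16*b^3 - 15*b^2 - 18*b - 1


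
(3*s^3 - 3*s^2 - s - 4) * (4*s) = 12*s^4 - 12*s^3 - 4*s^2 - 16*s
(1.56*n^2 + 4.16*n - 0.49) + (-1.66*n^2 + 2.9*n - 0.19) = -0.0999999999999999*n^2 + 7.06*n - 0.68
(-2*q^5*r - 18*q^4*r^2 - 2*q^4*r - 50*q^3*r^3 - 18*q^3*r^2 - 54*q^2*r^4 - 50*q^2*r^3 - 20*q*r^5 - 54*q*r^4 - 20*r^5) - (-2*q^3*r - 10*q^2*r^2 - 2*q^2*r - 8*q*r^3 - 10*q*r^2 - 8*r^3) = -2*q^5*r - 18*q^4*r^2 - 2*q^4*r - 50*q^3*r^3 - 18*q^3*r^2 + 2*q^3*r - 54*q^2*r^4 - 50*q^2*r^3 + 10*q^2*r^2 + 2*q^2*r - 20*q*r^5 - 54*q*r^4 + 8*q*r^3 + 10*q*r^2 - 20*r^5 + 8*r^3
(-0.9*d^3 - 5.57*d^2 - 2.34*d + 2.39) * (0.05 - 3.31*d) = 2.979*d^4 + 18.3917*d^3 + 7.4669*d^2 - 8.0279*d + 0.1195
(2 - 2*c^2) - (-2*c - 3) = -2*c^2 + 2*c + 5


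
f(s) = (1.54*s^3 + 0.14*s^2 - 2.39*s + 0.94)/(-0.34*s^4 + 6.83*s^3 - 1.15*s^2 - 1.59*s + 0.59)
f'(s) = (4.62*s^2 + 0.28*s - 2.39)/(-0.34*s^4 + 6.83*s^3 - 1.15*s^2 - 1.59*s + 0.59) + (1.36*s^3 - 20.49*s^2 + 2.3*s + 1.59)*(1.54*s^3 + 0.14*s^2 - 2.39*s + 0.94)/(-0.34*s^4 + 6.83*s^3 - 1.15*s^2 - 1.59*s + 0.59)^2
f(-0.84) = -0.69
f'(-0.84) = -3.66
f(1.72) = 0.19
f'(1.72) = 0.09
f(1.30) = 0.14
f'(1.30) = 0.20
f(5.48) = 0.32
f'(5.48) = 0.02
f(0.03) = 1.60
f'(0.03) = 0.47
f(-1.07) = -0.23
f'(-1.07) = -1.08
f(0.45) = 0.13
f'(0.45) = -6.06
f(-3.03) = 0.15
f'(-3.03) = -0.02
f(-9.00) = 0.15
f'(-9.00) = 0.00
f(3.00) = 0.26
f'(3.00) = 0.03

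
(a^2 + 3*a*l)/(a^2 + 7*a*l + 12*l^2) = a/(a + 4*l)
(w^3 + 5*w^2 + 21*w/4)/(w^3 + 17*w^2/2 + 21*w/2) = (w + 7/2)/(w + 7)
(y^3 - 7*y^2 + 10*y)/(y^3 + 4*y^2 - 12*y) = (y - 5)/(y + 6)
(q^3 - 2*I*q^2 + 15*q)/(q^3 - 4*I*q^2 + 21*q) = (q - 5*I)/(q - 7*I)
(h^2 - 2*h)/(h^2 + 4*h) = (h - 2)/(h + 4)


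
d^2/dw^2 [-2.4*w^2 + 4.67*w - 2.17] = -4.80000000000000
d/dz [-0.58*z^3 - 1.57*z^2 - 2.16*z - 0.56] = -1.74*z^2 - 3.14*z - 2.16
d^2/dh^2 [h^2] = 2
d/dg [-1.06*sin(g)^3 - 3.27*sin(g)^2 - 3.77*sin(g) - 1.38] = (-6.54*sin(g) + 1.59*cos(2*g) - 5.36)*cos(g)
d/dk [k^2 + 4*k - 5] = 2*k + 4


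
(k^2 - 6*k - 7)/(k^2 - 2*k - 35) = (k + 1)/(k + 5)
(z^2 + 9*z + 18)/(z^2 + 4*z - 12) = (z + 3)/(z - 2)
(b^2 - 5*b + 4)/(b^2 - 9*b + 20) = (b - 1)/(b - 5)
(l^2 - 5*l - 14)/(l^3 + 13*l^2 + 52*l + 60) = (l - 7)/(l^2 + 11*l + 30)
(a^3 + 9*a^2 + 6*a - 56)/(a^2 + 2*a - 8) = a + 7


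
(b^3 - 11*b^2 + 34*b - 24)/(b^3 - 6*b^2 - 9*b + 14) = (b^2 - 10*b + 24)/(b^2 - 5*b - 14)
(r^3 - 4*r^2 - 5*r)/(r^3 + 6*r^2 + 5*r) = (r - 5)/(r + 5)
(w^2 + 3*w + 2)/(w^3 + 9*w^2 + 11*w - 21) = (w^2 + 3*w + 2)/(w^3 + 9*w^2 + 11*w - 21)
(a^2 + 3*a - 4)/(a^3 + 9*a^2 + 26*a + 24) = (a - 1)/(a^2 + 5*a + 6)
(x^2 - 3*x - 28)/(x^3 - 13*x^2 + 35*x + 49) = (x + 4)/(x^2 - 6*x - 7)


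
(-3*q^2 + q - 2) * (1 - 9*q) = 27*q^3 - 12*q^2 + 19*q - 2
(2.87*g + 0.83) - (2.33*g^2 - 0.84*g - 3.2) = -2.33*g^2 + 3.71*g + 4.03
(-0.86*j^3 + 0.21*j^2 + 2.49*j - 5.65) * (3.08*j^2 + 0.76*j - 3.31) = -2.6488*j^5 - 0.00679999999999992*j^4 + 10.6754*j^3 - 16.2047*j^2 - 12.5359*j + 18.7015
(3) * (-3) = -9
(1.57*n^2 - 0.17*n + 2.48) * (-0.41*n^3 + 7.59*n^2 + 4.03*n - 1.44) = -0.6437*n^5 + 11.986*n^4 + 4.02*n^3 + 15.8773*n^2 + 10.2392*n - 3.5712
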